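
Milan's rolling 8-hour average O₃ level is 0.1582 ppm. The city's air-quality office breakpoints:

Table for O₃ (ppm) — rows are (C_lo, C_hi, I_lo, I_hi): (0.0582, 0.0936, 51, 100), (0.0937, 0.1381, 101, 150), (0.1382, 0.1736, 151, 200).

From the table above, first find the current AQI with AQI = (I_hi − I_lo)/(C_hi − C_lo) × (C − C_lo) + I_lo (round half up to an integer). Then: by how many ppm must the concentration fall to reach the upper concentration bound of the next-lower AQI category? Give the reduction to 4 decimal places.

O₃: 0.1582 ∈ [0.1382, 0.1736] ↔ index [151, 200].
151 + (0.1582−0.1382)·(200−151)/(0.1736−0.1382) = 151 + 0.0200·49/0.0354 ≈ 178.68, so AQI = 179.
Current AQI 179 is in the Unhealthy range (151–200). The next-lower category tops out at AQI 150, whose upper concentration bound is 0.1381 ppm.
Reduction needed = 0.1582 − 0.1381 = 0.0201 ppm.

0.0201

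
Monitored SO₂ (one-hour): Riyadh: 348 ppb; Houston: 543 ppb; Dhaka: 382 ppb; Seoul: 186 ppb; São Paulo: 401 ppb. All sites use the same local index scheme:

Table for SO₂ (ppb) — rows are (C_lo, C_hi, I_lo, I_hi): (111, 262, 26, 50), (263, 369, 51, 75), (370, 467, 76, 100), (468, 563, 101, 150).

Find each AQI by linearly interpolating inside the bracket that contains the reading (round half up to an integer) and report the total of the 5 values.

Riyadh: row 263–369 (AQI 51–75). (75−51)·(348−263)/(369−263) + 51 = 24·85/106 + 51 ≈ 70.25 → 70.
Houston: 543 lies in 468–563, so I_lo=101, I_hi=150, C_lo=468, C_hi=563.
(150−101)/(563−468) × (543−468) + 101 = 49/95 × 75 + 101 ≈ 139.68 → 140.
Dhaka: 382 lies in 370–467, so I_lo=76, I_hi=100, C_lo=370, C_hi=467.
(100−76)/(467−370) × (382−370) + 76 = 24/97 × 12 + 76 ≈ 78.97 → 79.
Seoul: 186 ∈ [111, 262] ↔ index [26, 50].
26 + (186−111)·(50−26)/(262−111) = 26 + 75·24/151 ≈ 37.92, so AQI = 38.
São Paulo: row 370–467 (AQI 76–100). (100−76)·(401−370)/(467−370) + 76 = 24·31/97 + 76 ≈ 83.67 → 84.
AQIs: Riyadh=70, Houston=140, Dhaka=79, Seoul=38, São Paulo=84. Sum = 70 + 140 + 79 + 38 + 84 = 411.

411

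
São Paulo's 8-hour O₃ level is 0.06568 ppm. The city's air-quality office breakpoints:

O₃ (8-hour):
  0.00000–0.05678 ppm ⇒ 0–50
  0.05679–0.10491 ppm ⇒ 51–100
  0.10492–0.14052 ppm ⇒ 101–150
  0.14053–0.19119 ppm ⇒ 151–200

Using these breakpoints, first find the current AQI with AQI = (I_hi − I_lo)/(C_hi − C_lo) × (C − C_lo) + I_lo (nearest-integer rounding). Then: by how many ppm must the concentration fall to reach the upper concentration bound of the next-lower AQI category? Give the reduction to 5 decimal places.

O₃: 0.06568 lies in 0.05679–0.10491, so I_lo=51, I_hi=100, C_lo=0.05679, C_hi=0.10491.
(100−51)/(0.10491−0.05679) × (0.06568−0.05679) + 51 = 49/0.04812 × 0.00889 + 51 ≈ 60.05 → 60.
Current AQI 60 is in the Moderate range (51–100). The next-lower category tops out at AQI 50, whose upper concentration bound is 0.05678 ppm.
Reduction needed = 0.06568 − 0.05678 = 0.00890 ppm.

0.00890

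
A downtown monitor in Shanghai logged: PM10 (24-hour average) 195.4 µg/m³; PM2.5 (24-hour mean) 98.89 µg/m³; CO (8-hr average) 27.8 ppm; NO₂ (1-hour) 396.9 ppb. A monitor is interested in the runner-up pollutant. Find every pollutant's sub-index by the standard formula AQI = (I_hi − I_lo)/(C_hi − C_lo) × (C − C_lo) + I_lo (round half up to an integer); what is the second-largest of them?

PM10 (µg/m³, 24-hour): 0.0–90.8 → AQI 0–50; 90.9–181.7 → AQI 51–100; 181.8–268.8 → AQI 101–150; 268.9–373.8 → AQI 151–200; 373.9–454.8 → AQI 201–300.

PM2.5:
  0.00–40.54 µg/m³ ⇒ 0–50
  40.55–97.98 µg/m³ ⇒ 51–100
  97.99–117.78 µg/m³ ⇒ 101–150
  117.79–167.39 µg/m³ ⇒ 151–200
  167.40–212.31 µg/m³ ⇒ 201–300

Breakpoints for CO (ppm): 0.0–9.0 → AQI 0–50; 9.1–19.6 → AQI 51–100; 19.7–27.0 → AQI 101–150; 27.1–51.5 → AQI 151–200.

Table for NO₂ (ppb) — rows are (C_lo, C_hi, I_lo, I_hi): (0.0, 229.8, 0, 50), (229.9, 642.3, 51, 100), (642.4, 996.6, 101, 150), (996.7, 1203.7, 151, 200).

PM10: 195.4 lies in 181.8–268.8, so I_lo=101, I_hi=150, C_lo=181.8, C_hi=268.8.
(150−101)/(268.8−181.8) × (195.4−181.8) + 101 = 49/87.0 × 13.6 + 101 ≈ 108.66 → 109.
PM2.5: row 97.99–117.78 (AQI 101–150). (150−101)·(98.89−97.99)/(117.78−97.99) + 101 = 49·0.90/19.79 + 101 ≈ 103.23 → 103.
CO: 27.8 lies in 27.1–51.5, so I_lo=151, I_hi=200, C_lo=27.1, C_hi=51.5.
(200−151)/(51.5−27.1) × (27.8−27.1) + 151 = 49/24.4 × 0.7 + 151 ≈ 152.41 → 152.
NO₂: 396.9 lies in 229.9–642.3, so I_lo=51, I_hi=100, C_lo=229.9, C_hi=642.3.
(100−51)/(642.3−229.9) × (396.9−229.9) + 51 = 49/412.4 × 167.0 + 51 ≈ 70.84 → 71.
Sub-indices: PM10→109, PM2.5→103, CO→152, NO₂→71. Ranked high→low: 152, 109, 103, 71. Second-highest sub-index = 109.

109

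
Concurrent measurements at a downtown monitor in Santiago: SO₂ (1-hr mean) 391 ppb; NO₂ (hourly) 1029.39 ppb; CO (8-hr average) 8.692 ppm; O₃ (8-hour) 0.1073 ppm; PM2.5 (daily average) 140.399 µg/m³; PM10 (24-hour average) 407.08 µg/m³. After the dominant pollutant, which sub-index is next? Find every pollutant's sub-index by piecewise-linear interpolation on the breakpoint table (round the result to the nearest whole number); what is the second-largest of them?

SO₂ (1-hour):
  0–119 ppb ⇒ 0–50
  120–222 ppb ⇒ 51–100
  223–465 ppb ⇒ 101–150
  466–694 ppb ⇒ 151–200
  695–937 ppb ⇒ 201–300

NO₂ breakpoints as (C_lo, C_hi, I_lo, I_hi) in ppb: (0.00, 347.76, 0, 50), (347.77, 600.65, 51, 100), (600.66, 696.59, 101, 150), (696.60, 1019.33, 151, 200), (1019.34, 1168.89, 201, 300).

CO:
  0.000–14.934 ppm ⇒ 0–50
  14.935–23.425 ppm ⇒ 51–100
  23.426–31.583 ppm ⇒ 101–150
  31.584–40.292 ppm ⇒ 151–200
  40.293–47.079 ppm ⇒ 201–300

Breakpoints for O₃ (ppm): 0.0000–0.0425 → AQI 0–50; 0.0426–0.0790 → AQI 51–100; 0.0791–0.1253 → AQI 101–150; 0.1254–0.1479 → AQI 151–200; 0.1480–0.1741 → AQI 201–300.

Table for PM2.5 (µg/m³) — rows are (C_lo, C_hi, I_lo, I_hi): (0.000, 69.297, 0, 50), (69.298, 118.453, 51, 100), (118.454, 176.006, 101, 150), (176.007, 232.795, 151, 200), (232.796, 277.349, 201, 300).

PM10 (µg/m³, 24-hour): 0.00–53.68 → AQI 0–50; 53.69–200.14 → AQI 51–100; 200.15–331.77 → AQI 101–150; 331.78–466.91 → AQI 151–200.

178

SO₂: row 223–465 (AQI 101–150). (150−101)·(391−223)/(465−223) + 101 = 49·168/242 + 101 ≈ 135.02 → 135.
NO₂ 1029.39: bracket 1019.34–1168.89 → index 201–300; slope 99/149.55, offset 10.05.
AQI = 201 + 99/149.55·10.05 ≈ 207.65 ⇒ 208.
CO: 8.692 lies in 0.000–14.934, so I_lo=0, I_hi=50, C_lo=0.000, C_hi=14.934.
(50−0)/(14.934−0.000) × (8.692−0.000) + 0 = 50/14.934 × 8.692 + 0 ≈ 29.10 → 29.
O₃: 0.1073 lies in 0.0791–0.1253, so I_lo=101, I_hi=150, C_lo=0.0791, C_hi=0.1253.
(150−101)/(0.1253−0.0791) × (0.1073−0.0791) + 101 = 49/0.0462 × 0.0282 + 101 ≈ 130.91 → 131.
PM2.5: 140.399 ∈ [118.454, 176.006] ↔ index [101, 150].
101 + (140.399−118.454)·(150−101)/(176.006−118.454) = 101 + 21.945·49/57.552 ≈ 119.68, so AQI = 120.
PM10: row 331.78–466.91 (AQI 151–200). (200−151)·(407.08−331.78)/(466.91−331.78) + 151 = 49·75.30/135.13 + 151 ≈ 178.30 → 178.
Sub-indices: SO₂→135, NO₂→208, CO→29, O₃→131, PM2.5→120, PM10→178. Ranked high→low: 208, 178, 135, 131, 120, 29. Second-highest sub-index = 178.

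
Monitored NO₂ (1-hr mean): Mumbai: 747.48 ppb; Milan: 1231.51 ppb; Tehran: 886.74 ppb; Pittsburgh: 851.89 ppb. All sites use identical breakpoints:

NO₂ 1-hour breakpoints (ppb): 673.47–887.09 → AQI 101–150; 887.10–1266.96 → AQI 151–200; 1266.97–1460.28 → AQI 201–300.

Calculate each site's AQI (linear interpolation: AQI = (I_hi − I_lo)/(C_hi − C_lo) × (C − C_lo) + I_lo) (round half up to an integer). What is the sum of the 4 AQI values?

Mumbai 747.48: bracket 673.47–887.09 → index 101–150; slope 49/213.62, offset 74.01.
AQI = 101 + 49/213.62·74.01 ≈ 117.98 ⇒ 118.
Milan: 1231.51 lies in 887.10–1266.96, so I_lo=151, I_hi=200, C_lo=887.10, C_hi=1266.96.
(200−151)/(1266.96−887.10) × (1231.51−887.10) + 151 = 49/379.86 × 344.41 + 151 ≈ 195.43 → 195.
Tehran: row 673.47–887.09 (AQI 101–150). (150−101)·(886.74−673.47)/(887.09−673.47) + 101 = 49·213.27/213.62 + 101 ≈ 149.92 → 150.
Pittsburgh: 851.89 lies in 673.47–887.09, so I_lo=101, I_hi=150, C_lo=673.47, C_hi=887.09.
(150−101)/(887.09−673.47) × (851.89−673.47) + 101 = 49/213.62 × 178.42 + 101 ≈ 141.93 → 142.
AQIs: Mumbai=118, Milan=195, Tehran=150, Pittsburgh=142. Sum = 118 + 195 + 150 + 142 = 605.

605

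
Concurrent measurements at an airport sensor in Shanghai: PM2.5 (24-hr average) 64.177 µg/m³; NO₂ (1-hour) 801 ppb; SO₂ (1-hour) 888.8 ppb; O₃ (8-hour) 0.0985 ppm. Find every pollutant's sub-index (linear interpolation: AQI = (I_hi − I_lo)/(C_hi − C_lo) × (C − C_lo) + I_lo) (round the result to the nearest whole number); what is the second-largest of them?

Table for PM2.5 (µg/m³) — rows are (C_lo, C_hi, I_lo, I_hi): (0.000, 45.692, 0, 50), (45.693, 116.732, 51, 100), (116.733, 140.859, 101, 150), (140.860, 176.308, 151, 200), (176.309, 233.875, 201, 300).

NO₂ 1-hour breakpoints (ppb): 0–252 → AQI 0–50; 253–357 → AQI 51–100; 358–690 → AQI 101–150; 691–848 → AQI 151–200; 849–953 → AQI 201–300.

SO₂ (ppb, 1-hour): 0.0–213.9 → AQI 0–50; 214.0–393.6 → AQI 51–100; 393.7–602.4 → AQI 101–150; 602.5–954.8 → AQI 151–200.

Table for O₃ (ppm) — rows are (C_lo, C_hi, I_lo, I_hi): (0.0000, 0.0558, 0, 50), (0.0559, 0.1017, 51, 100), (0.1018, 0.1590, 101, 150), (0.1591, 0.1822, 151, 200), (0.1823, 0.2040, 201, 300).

PM2.5: 64.177 lies in 45.693–116.732, so I_lo=51, I_hi=100, C_lo=45.693, C_hi=116.732.
(100−51)/(116.732−45.693) × (64.177−45.693) + 51 = 49/71.039 × 18.484 + 51 ≈ 63.75 → 64.
NO₂: row 691–848 (AQI 151–200). (200−151)·(801−691)/(848−691) + 151 = 49·110/157 + 151 ≈ 185.33 → 185.
SO₂: 888.8 ∈ [602.5, 954.8] ↔ index [151, 200].
151 + (888.8−602.5)·(200−151)/(954.8−602.5) = 151 + 286.3·49/352.3 ≈ 190.82, so AQI = 191.
O₃: 0.0985 lies in 0.0559–0.1017, so I_lo=51, I_hi=100, C_lo=0.0559, C_hi=0.1017.
(100−51)/(0.1017−0.0559) × (0.0985−0.0559) + 51 = 49/0.0458 × 0.0426 + 51 ≈ 96.58 → 97.
Sub-indices: PM2.5→64, NO₂→185, SO₂→191, O₃→97. Ranked high→low: 191, 185, 97, 64. Second-highest sub-index = 185.

185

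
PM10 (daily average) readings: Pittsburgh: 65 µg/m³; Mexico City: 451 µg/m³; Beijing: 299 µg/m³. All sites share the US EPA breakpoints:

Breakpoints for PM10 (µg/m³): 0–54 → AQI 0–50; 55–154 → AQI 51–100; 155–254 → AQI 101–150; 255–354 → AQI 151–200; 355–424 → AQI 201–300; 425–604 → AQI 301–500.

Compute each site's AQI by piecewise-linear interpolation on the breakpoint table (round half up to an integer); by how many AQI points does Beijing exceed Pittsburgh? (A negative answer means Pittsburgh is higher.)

Pittsburgh: row 55–154 (AQI 51–100). (100−51)·(65−55)/(154−55) + 51 = 49·10/99 + 51 ≈ 55.95 → 56.
Mexico City 451: bracket 425–604 → index 301–500; slope 199/179, offset 26.
AQI = 301 + 199/179·26 ≈ 329.91 ⇒ 330.
Beijing 299: bracket 255–354 → index 151–200; slope 49/99, offset 44.
AQI = 151 + 49/99·44 ≈ 172.78 ⇒ 173.
AQIs: Pittsburgh=56, Mexico City=330, Beijing=173. Beijing (173) − Pittsburgh (56) = 117.

117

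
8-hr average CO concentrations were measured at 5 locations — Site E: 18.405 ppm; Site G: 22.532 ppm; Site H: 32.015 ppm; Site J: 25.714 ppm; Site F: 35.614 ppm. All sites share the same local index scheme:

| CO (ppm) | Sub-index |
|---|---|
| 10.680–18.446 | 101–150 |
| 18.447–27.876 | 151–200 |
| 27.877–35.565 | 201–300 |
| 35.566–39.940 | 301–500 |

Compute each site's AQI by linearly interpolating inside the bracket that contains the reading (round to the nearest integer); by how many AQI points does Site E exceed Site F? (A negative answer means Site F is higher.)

Site E: 18.405 lies in 10.680–18.446, so I_lo=101, I_hi=150, C_lo=10.680, C_hi=18.446.
(150−101)/(18.446−10.680) × (18.405−10.680) + 101 = 49/7.766 × 7.725 + 101 ≈ 149.74 → 150.
Site G: 22.532 ∈ [18.447, 27.876] ↔ index [151, 200].
151 + (22.532−18.447)·(200−151)/(27.876−18.447) = 151 + 4.085·49/9.429 ≈ 172.23, so AQI = 172.
Site H: row 27.877–35.565 (AQI 201–300). (300−201)·(32.015−27.877)/(35.565−27.877) + 201 = 99·4.138/7.688 + 201 ≈ 254.29 → 254.
Site J: 25.714 ∈ [18.447, 27.876] ↔ index [151, 200].
151 + (25.714−18.447)·(200−151)/(27.876−18.447) = 151 + 7.267·49/9.429 ≈ 188.76, so AQI = 189.
Site F: 35.614 ∈ [35.566, 39.940] ↔ index [301, 500].
301 + (35.614−35.566)·(500−301)/(39.940−35.566) = 301 + 0.048·199/4.374 ≈ 303.18, so AQI = 303.
AQIs: Site E=150, Site G=172, Site H=254, Site J=189, Site F=303. Site E (150) − Site F (303) = -153.

-153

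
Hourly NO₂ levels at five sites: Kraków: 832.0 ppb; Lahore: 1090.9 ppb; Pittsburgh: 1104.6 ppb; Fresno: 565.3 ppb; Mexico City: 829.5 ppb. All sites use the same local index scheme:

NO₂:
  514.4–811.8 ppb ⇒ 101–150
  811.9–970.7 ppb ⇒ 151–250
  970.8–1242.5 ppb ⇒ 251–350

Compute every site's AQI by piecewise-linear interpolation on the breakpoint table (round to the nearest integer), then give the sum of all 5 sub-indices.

Kraków: row 811.9–970.7 (AQI 151–250). (250−151)·(832.0−811.9)/(970.7−811.9) + 151 = 99·20.1/158.8 + 151 ≈ 163.53 → 164.
Lahore 1090.9: bracket 970.8–1242.5 → index 251–350; slope 99/271.7, offset 120.1.
AQI = 251 + 99/271.7·120.1 ≈ 294.76 ⇒ 295.
Pittsburgh 1104.6: bracket 970.8–1242.5 → index 251–350; slope 99/271.7, offset 133.8.
AQI = 251 + 99/271.7·133.8 ≈ 299.75 ⇒ 300.
Fresno: 565.3 lies in 514.4–811.8, so I_lo=101, I_hi=150, C_lo=514.4, C_hi=811.8.
(150−101)/(811.8−514.4) × (565.3−514.4) + 101 = 49/297.4 × 50.9 + 101 ≈ 109.39 → 109.
Mexico City: row 811.9–970.7 (AQI 151–250). (250−151)·(829.5−811.9)/(970.7−811.9) + 151 = 99·17.6/158.8 + 151 ≈ 161.97 → 162.
AQIs: Kraków=164, Lahore=295, Pittsburgh=300, Fresno=109, Mexico City=162. Sum = 164 + 295 + 300 + 109 + 162 = 1030.

1030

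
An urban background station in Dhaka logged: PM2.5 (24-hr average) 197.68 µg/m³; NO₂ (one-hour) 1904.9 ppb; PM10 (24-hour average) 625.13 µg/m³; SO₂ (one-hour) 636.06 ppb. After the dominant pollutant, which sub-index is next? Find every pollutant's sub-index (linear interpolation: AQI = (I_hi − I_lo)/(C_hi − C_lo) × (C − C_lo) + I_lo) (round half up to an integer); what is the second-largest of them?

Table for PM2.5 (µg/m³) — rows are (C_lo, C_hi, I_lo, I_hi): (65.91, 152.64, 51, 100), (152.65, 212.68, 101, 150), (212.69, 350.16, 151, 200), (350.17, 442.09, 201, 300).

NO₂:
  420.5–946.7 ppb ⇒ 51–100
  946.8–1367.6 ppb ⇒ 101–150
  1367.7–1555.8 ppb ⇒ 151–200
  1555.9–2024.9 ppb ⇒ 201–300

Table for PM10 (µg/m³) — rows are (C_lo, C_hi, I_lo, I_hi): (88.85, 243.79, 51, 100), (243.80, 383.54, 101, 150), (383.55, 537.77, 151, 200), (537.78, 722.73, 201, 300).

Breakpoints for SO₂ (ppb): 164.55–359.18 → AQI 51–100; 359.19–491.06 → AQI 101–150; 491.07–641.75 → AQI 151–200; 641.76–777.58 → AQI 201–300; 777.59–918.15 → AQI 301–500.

PM2.5 197.68: bracket 152.65–212.68 → index 101–150; slope 49/60.03, offset 45.03.
AQI = 101 + 49/60.03·45.03 ≈ 137.76 ⇒ 138.
NO₂: 1904.9 ∈ [1555.9, 2024.9] ↔ index [201, 300].
201 + (1904.9−1555.9)·(300−201)/(2024.9−1555.9) = 201 + 349.0·99/469.0 ≈ 274.67, so AQI = 275.
PM10: 625.13 lies in 537.78–722.73, so I_lo=201, I_hi=300, C_lo=537.78, C_hi=722.73.
(300−201)/(722.73−537.78) × (625.13−537.78) + 201 = 99/184.95 × 87.35 + 201 ≈ 247.76 → 248.
SO₂: row 491.07–641.75 (AQI 151–200). (200−151)·(636.06−491.07)/(641.75−491.07) + 151 = 49·144.99/150.68 + 151 ≈ 198.15 → 198.
Sub-indices: PM2.5→138, NO₂→275, PM10→248, SO₂→198. Ranked high→low: 275, 248, 198, 138. Second-highest sub-index = 248.

248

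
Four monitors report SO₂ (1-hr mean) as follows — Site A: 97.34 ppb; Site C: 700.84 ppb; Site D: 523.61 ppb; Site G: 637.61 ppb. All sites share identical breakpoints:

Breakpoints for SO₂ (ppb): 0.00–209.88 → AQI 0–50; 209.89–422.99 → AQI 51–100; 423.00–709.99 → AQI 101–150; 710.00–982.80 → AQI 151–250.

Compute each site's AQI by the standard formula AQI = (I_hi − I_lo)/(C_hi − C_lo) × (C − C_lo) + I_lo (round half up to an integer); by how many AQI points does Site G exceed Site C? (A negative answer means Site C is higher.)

Site A: row 0.00–209.88 (AQI 0–50). (50−0)·(97.34−0.00)/(209.88−0.00) + 0 = 50·97.34/209.88 + 0 ≈ 23.19 → 23.
Site C: 700.84 ∈ [423.00, 709.99] ↔ index [101, 150].
101 + (700.84−423.00)·(150−101)/(709.99−423.00) = 101 + 277.84·49/286.99 ≈ 148.44, so AQI = 148.
Site D: row 423.00–709.99 (AQI 101–150). (150−101)·(523.61−423.00)/(709.99−423.00) + 101 = 49·100.61/286.99 + 101 ≈ 118.18 → 118.
Site G 637.61: bracket 423.00–709.99 → index 101–150; slope 49/286.99, offset 214.61.
AQI = 101 + 49/286.99·214.61 ≈ 137.64 ⇒ 138.
AQIs: Site A=23, Site C=148, Site D=118, Site G=138. Site G (138) − Site C (148) = -10.

-10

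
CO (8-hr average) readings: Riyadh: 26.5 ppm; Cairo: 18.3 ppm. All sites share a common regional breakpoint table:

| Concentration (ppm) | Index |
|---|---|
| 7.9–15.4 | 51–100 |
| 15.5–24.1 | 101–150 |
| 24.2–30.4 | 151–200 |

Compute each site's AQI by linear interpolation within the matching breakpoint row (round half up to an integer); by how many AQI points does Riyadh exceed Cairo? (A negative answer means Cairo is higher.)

Riyadh: 26.5 ∈ [24.2, 30.4] ↔ index [151, 200].
151 + (26.5−24.2)·(200−151)/(30.4−24.2) = 151 + 2.3·49/6.2 ≈ 169.18, so AQI = 169.
Cairo: 18.3 ∈ [15.5, 24.1] ↔ index [101, 150].
101 + (18.3−15.5)·(150−101)/(24.1−15.5) = 101 + 2.8·49/8.6 ≈ 116.95, so AQI = 117.
AQIs: Riyadh=169, Cairo=117. Riyadh (169) − Cairo (117) = 52.

52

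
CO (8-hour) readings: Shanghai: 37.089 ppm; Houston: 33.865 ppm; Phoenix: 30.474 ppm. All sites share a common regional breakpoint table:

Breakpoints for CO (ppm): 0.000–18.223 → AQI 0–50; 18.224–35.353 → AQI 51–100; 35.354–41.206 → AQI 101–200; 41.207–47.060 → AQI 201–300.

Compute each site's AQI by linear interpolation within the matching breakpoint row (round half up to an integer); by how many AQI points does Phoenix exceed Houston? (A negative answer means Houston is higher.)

-10

Shanghai: 37.089 ∈ [35.354, 41.206] ↔ index [101, 200].
101 + (37.089−35.354)·(200−101)/(41.206−35.354) = 101 + 1.735·99/5.852 ≈ 130.35, so AQI = 130.
Houston: row 18.224–35.353 (AQI 51–100). (100−51)·(33.865−18.224)/(35.353−18.224) + 51 = 49·15.641/17.129 + 51 ≈ 95.74 → 96.
Phoenix: 30.474 lies in 18.224–35.353, so I_lo=51, I_hi=100, C_lo=18.224, C_hi=35.353.
(100−51)/(35.353−18.224) × (30.474−18.224) + 51 = 49/17.129 × 12.250 + 51 ≈ 86.04 → 86.
AQIs: Shanghai=130, Houston=96, Phoenix=86. Phoenix (86) − Houston (96) = -10.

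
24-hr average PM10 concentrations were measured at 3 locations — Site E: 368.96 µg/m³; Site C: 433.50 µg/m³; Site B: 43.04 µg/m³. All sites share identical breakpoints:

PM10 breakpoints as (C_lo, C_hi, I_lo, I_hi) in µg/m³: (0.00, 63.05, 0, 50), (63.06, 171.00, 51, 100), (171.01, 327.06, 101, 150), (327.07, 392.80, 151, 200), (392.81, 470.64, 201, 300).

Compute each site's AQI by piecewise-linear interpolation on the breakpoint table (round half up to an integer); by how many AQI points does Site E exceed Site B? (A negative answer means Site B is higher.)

Site E: 368.96 ∈ [327.07, 392.80] ↔ index [151, 200].
151 + (368.96−327.07)·(200−151)/(392.80−327.07) = 151 + 41.89·49/65.73 ≈ 182.23, so AQI = 182.
Site C: 433.50 lies in 392.81–470.64, so I_lo=201, I_hi=300, C_lo=392.81, C_hi=470.64.
(300−201)/(470.64−392.81) × (433.50−392.81) + 201 = 99/77.83 × 40.69 + 201 ≈ 252.76 → 253.
Site B: 43.04 ∈ [0.00, 63.05] ↔ index [0, 50].
0 + (43.04−0.00)·(50−0)/(63.05−0.00) = 0 + 43.04·50/63.05 ≈ 34.13, so AQI = 34.
AQIs: Site E=182, Site C=253, Site B=34. Site E (182) − Site B (34) = 148.

148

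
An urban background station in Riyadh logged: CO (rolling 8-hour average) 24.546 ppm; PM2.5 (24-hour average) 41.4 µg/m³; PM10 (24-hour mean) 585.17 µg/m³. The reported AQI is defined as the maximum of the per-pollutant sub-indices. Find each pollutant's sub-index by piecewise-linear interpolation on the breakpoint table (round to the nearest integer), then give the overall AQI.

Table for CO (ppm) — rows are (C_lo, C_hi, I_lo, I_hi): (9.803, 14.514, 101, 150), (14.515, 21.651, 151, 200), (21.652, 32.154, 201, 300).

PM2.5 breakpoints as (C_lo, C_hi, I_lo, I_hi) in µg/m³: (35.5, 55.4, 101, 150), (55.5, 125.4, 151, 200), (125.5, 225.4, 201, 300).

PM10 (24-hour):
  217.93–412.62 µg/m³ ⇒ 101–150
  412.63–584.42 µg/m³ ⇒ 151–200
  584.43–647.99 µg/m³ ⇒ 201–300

228

CO: row 21.652–32.154 (AQI 201–300). (300−201)·(24.546−21.652)/(32.154−21.652) + 201 = 99·2.894/10.502 + 201 ≈ 228.28 → 228.
PM2.5: row 35.5–55.4 (AQI 101–150). (150−101)·(41.4−35.5)/(55.4−35.5) + 101 = 49·5.9/19.9 + 101 ≈ 115.53 → 116.
PM10 585.17: bracket 584.43–647.99 → index 201–300; slope 99/63.56, offset 0.74.
AQI = 201 + 99/63.56·0.74 ≈ 202.15 ⇒ 202.
Sub-indices: CO→228, PM2.5→116, PM10→202. Overall AQI = max = 228; dominant pollutant is CO.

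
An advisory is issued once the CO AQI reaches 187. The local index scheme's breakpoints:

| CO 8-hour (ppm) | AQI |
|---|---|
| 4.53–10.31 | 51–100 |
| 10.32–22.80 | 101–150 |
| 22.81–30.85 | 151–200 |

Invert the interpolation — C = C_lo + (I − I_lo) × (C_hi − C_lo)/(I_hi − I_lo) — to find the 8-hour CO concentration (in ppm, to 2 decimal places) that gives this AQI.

AQI 187 lies in the 151–200 band, which corresponds to 22.81–30.85 ppm.
C = 22.81 + (187−151)×(30.85−22.81)/(200−151) = 22.81 + 36×8.04/49 ≈ 28.7169 ppm → 28.72 ppm to 2 dp.

28.72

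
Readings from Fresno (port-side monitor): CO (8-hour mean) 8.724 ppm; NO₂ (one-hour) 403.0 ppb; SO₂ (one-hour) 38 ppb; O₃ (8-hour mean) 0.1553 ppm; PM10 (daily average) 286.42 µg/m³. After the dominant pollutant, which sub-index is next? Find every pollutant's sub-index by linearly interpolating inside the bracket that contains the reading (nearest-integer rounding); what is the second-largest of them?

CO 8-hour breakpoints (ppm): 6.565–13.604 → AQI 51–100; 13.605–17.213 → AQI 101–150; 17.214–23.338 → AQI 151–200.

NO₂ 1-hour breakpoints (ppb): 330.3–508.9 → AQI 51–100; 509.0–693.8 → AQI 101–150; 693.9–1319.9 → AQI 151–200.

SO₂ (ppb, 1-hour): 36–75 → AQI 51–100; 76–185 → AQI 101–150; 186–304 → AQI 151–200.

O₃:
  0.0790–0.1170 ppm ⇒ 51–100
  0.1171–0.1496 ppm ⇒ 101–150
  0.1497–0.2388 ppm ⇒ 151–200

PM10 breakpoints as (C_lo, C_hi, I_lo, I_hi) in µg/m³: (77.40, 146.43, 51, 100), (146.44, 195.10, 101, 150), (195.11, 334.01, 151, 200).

154

CO: 8.724 lies in 6.565–13.604, so I_lo=51, I_hi=100, C_lo=6.565, C_hi=13.604.
(100−51)/(13.604−6.565) × (8.724−6.565) + 51 = 49/7.039 × 2.159 + 51 ≈ 66.03 → 66.
NO₂ 403.0: bracket 330.3–508.9 → index 51–100; slope 49/178.6, offset 72.7.
AQI = 51 + 49/178.6·72.7 ≈ 70.95 ⇒ 71.
SO₂: 38 ∈ [36, 75] ↔ index [51, 100].
51 + (38−36)·(100−51)/(75−36) = 51 + 2·49/39 ≈ 53.51, so AQI = 54.
O₃: row 0.1497–0.2388 (AQI 151–200). (200−151)·(0.1553−0.1497)/(0.2388−0.1497) + 151 = 49·0.0056/0.0891 + 151 ≈ 154.08 → 154.
PM10 286.42: bracket 195.11–334.01 → index 151–200; slope 49/138.90, offset 91.31.
AQI = 151 + 49/138.90·91.31 ≈ 183.21 ⇒ 183.
Sub-indices: CO→66, NO₂→71, SO₂→54, O₃→154, PM10→183. Ranked high→low: 183, 154, 71, 66, 54. Second-highest sub-index = 154.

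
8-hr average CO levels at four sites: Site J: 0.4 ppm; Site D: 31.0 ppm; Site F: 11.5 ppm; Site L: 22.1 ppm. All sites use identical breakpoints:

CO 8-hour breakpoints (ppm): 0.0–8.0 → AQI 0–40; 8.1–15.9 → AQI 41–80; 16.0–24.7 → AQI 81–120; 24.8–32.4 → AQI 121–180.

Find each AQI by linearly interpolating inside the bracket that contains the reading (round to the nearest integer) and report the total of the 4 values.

337

Site J: 0.4 ∈ [0.0, 8.0] ↔ index [0, 40].
0 + (0.4−0.0)·(40−0)/(8.0−0.0) = 0 + 0.4·40/8.0 ≈ 2.00, so AQI = 2.
Site D: 31.0 ∈ [24.8, 32.4] ↔ index [121, 180].
121 + (31.0−24.8)·(180−121)/(32.4−24.8) = 121 + 6.2·59/7.6 ≈ 169.13, so AQI = 169.
Site F: 11.5 lies in 8.1–15.9, so I_lo=41, I_hi=80, C_lo=8.1, C_hi=15.9.
(80−41)/(15.9−8.1) × (11.5−8.1) + 41 = 39/7.8 × 3.4 + 41 ≈ 58.00 → 58.
Site L 22.1: bracket 16.0–24.7 → index 81–120; slope 39/8.7, offset 6.1.
AQI = 81 + 39/8.7·6.1 ≈ 108.34 ⇒ 108.
AQIs: Site J=2, Site D=169, Site F=58, Site L=108. Sum = 2 + 169 + 58 + 108 = 337.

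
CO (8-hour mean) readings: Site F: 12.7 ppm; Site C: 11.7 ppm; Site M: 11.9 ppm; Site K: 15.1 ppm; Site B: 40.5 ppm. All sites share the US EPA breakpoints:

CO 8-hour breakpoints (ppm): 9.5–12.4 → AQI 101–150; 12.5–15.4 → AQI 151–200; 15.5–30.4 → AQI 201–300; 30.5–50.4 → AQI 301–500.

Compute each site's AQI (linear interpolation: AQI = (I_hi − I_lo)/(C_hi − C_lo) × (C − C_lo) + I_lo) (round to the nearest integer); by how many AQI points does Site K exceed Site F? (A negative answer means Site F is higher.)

41

Site F 12.7: bracket 12.5–15.4 → index 151–200; slope 49/2.9, offset 0.2.
AQI = 151 + 49/2.9·0.2 ≈ 154.38 ⇒ 154.
Site C: 11.7 ∈ [9.5, 12.4] ↔ index [101, 150].
101 + (11.7−9.5)·(150−101)/(12.4−9.5) = 101 + 2.2·49/2.9 ≈ 138.17, so AQI = 138.
Site M: 11.9 lies in 9.5–12.4, so I_lo=101, I_hi=150, C_lo=9.5, C_hi=12.4.
(150−101)/(12.4−9.5) × (11.9−9.5) + 101 = 49/2.9 × 2.4 + 101 ≈ 141.55 → 142.
Site K 15.1: bracket 12.5–15.4 → index 151–200; slope 49/2.9, offset 2.6.
AQI = 151 + 49/2.9·2.6 ≈ 194.93 ⇒ 195.
Site B: 40.5 ∈ [30.5, 50.4] ↔ index [301, 500].
301 + (40.5−30.5)·(500−301)/(50.4−30.5) = 301 + 10.0·199/19.9 ≈ 401.00, so AQI = 401.
AQIs: Site F=154, Site C=138, Site M=142, Site K=195, Site B=401. Site K (195) − Site F (154) = 41.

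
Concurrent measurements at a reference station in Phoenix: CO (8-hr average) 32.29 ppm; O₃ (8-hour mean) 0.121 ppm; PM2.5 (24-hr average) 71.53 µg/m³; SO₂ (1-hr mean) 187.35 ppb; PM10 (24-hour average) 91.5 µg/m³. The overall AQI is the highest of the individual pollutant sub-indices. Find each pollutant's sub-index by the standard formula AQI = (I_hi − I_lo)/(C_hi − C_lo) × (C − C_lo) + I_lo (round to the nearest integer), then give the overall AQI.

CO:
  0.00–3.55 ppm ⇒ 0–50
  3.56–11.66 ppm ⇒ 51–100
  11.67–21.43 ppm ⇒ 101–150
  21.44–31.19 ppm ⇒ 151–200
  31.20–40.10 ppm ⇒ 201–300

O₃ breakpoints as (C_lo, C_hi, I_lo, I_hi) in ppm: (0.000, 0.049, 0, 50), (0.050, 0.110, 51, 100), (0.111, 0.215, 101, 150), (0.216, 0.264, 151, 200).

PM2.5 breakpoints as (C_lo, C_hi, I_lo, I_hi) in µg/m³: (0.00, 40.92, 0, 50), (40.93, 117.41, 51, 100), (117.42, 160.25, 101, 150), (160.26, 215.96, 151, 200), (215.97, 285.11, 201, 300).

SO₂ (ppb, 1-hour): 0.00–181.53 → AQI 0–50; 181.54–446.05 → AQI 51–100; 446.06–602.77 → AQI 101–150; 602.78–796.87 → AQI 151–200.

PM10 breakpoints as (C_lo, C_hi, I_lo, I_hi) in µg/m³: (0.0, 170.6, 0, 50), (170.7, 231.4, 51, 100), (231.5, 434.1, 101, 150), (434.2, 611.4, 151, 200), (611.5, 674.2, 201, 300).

CO: 32.29 lies in 31.20–40.10, so I_lo=201, I_hi=300, C_lo=31.20, C_hi=40.10.
(300−201)/(40.10−31.20) × (32.29−31.20) + 201 = 99/8.90 × 1.09 + 201 ≈ 213.12 → 213.
O₃: 0.121 ∈ [0.111, 0.215] ↔ index [101, 150].
101 + (0.121−0.111)·(150−101)/(0.215−0.111) = 101 + 0.010·49/0.104 ≈ 105.71, so AQI = 106.
PM2.5: 71.53 lies in 40.93–117.41, so I_lo=51, I_hi=100, C_lo=40.93, C_hi=117.41.
(100−51)/(117.41−40.93) × (71.53−40.93) + 51 = 49/76.48 × 30.60 + 51 ≈ 70.61 → 71.
SO₂: 187.35 lies in 181.54–446.05, so I_lo=51, I_hi=100, C_lo=181.54, C_hi=446.05.
(100−51)/(446.05−181.54) × (187.35−181.54) + 51 = 49/264.51 × 5.81 + 51 ≈ 52.08 → 52.
PM10: 91.5 ∈ [0.0, 170.6] ↔ index [0, 50].
0 + (91.5−0.0)·(50−0)/(170.6−0.0) = 0 + 91.5·50/170.6 ≈ 26.82, so AQI = 27.
Sub-indices: CO→213, O₃→106, PM2.5→71, SO₂→52, PM10→27. Overall AQI = max = 213; dominant pollutant is CO.

213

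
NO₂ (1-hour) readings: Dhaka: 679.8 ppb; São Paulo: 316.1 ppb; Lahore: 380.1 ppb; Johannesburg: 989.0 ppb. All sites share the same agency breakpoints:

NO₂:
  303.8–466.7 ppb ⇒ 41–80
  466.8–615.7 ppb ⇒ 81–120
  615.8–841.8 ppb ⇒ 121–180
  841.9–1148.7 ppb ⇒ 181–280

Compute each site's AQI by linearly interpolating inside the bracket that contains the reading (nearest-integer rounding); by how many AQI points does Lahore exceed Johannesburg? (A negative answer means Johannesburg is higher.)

Dhaka: 679.8 ∈ [615.8, 841.8] ↔ index [121, 180].
121 + (679.8−615.8)·(180−121)/(841.8−615.8) = 121 + 64.0·59/226.0 ≈ 137.71, so AQI = 138.
São Paulo: 316.1 lies in 303.8–466.7, so I_lo=41, I_hi=80, C_lo=303.8, C_hi=466.7.
(80−41)/(466.7−303.8) × (316.1−303.8) + 41 = 39/162.9 × 12.3 + 41 ≈ 43.94 → 44.
Lahore: row 303.8–466.7 (AQI 41–80). (80−41)·(380.1−303.8)/(466.7−303.8) + 41 = 39·76.3/162.9 + 41 ≈ 59.27 → 59.
Johannesburg: 989.0 lies in 841.9–1148.7, so I_lo=181, I_hi=280, C_lo=841.9, C_hi=1148.7.
(280−181)/(1148.7−841.9) × (989.0−841.9) + 181 = 99/306.8 × 147.1 + 181 ≈ 228.47 → 228.
AQIs: Dhaka=138, São Paulo=44, Lahore=59, Johannesburg=228. Lahore (59) − Johannesburg (228) = -169.

-169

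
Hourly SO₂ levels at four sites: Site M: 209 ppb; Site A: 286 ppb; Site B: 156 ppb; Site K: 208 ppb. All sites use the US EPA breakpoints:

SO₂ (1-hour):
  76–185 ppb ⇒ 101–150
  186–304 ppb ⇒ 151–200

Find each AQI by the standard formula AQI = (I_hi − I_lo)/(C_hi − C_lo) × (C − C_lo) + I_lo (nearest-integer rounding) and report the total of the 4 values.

651

Site M: 209 ∈ [186, 304] ↔ index [151, 200].
151 + (209−186)·(200−151)/(304−186) = 151 + 23·49/118 ≈ 160.55, so AQI = 161.
Site A: row 186–304 (AQI 151–200). (200−151)·(286−186)/(304−186) + 151 = 49·100/118 + 151 ≈ 192.53 → 193.
Site B: 156 ∈ [76, 185] ↔ index [101, 150].
101 + (156−76)·(150−101)/(185−76) = 101 + 80·49/109 ≈ 136.96, so AQI = 137.
Site K: row 186–304 (AQI 151–200). (200−151)·(208−186)/(304−186) + 151 = 49·22/118 + 151 ≈ 160.14 → 160.
AQIs: Site M=161, Site A=193, Site B=137, Site K=160. Sum = 161 + 193 + 137 + 160 = 651.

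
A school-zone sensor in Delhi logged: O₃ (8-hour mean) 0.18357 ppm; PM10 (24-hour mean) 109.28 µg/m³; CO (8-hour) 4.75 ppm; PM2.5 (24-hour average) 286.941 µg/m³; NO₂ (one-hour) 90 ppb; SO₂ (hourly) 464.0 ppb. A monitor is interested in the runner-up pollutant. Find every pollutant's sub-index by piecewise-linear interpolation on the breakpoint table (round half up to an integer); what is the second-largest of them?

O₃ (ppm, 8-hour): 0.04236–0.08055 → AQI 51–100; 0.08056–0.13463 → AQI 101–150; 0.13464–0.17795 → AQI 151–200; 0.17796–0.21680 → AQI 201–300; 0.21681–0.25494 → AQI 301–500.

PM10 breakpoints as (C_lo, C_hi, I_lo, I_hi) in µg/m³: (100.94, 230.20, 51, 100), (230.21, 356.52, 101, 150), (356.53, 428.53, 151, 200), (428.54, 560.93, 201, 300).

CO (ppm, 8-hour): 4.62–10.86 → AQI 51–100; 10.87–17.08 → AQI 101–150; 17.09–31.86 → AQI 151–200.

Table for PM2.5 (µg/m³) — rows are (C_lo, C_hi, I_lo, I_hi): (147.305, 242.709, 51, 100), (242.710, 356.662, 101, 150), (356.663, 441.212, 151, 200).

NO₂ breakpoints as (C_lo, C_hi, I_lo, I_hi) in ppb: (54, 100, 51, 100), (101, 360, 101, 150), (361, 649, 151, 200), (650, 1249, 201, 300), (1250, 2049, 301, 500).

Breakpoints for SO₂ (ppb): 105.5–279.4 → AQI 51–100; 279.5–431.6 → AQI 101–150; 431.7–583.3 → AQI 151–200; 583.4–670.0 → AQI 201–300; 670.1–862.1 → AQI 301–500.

O₃: 0.18357 ∈ [0.17796, 0.21680] ↔ index [201, 300].
201 + (0.18357−0.17796)·(300−201)/(0.21680−0.17796) = 201 + 0.00561·99/0.03884 ≈ 215.30, so AQI = 215.
PM10: 109.28 lies in 100.94–230.20, so I_lo=51, I_hi=100, C_lo=100.94, C_hi=230.20.
(100−51)/(230.20−100.94) × (109.28−100.94) + 51 = 49/129.26 × 8.34 + 51 ≈ 54.16 → 54.
CO: row 4.62–10.86 (AQI 51–100). (100−51)·(4.75−4.62)/(10.86−4.62) + 51 = 49·0.13/6.24 + 51 ≈ 52.02 → 52.
PM2.5 286.941: bracket 242.710–356.662 → index 101–150; slope 49/113.952, offset 44.231.
AQI = 101 + 49/113.952·44.231 ≈ 120.02 ⇒ 120.
NO₂: 90 ∈ [54, 100] ↔ index [51, 100].
51 + (90−54)·(100−51)/(100−54) = 51 + 36·49/46 ≈ 89.35, so AQI = 89.
SO₂: 464.0 lies in 431.7–583.3, so I_lo=151, I_hi=200, C_lo=431.7, C_hi=583.3.
(200−151)/(583.3−431.7) × (464.0−431.7) + 151 = 49/151.6 × 32.3 + 151 ≈ 161.44 → 161.
Sub-indices: O₃→215, PM10→54, CO→52, PM2.5→120, NO₂→89, SO₂→161. Ranked high→low: 215, 161, 120, 89, 54, 52. Second-highest sub-index = 161.

161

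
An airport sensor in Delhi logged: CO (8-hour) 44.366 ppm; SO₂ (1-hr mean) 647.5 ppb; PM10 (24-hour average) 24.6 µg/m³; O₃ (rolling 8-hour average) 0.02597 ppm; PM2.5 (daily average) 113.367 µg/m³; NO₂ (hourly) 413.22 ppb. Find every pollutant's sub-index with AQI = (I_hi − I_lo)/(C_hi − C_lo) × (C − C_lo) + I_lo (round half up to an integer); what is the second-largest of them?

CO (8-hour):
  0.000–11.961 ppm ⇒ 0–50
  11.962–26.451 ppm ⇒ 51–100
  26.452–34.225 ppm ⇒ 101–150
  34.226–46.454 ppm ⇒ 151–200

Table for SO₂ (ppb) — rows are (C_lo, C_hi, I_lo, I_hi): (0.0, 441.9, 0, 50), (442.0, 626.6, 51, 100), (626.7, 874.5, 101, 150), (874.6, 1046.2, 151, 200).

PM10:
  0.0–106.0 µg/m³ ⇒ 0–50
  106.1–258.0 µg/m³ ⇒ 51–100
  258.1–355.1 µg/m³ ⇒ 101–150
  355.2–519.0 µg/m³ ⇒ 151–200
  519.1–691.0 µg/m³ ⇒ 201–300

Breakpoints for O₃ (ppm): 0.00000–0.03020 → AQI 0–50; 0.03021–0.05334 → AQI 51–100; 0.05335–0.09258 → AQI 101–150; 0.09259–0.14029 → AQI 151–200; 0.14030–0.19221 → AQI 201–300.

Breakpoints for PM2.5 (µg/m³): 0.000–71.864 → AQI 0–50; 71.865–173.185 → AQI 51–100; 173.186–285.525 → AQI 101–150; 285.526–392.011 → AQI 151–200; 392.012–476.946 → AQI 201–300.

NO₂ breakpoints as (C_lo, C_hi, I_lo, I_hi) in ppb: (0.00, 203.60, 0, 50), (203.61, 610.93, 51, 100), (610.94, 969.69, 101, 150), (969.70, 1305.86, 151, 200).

CO 44.366: bracket 34.226–46.454 → index 151–200; slope 49/12.228, offset 10.140.
AQI = 151 + 49/12.228·10.140 ≈ 191.63 ⇒ 192.
SO₂: 647.5 ∈ [626.7, 874.5] ↔ index [101, 150].
101 + (647.5−626.7)·(150−101)/(874.5−626.7) = 101 + 20.8·49/247.8 ≈ 105.11, so AQI = 105.
PM10: 24.6 ∈ [0.0, 106.0] ↔ index [0, 50].
0 + (24.6−0.0)·(50−0)/(106.0−0.0) = 0 + 24.6·50/106.0 ≈ 11.60, so AQI = 12.
O₃ 0.02597: bracket 0.00000–0.03020 → index 0–50; slope 50/0.03020, offset 0.02597.
AQI = 0 + 50/0.03020·0.02597 ≈ 43.00 ⇒ 43.
PM2.5: 113.367 ∈ [71.865, 173.185] ↔ index [51, 100].
51 + (113.367−71.865)·(100−51)/(173.185−71.865) = 51 + 41.502·49/101.320 ≈ 71.07, so AQI = 71.
NO₂: 413.22 ∈ [203.61, 610.93] ↔ index [51, 100].
51 + (413.22−203.61)·(100−51)/(610.93−203.61) = 51 + 209.61·49/407.32 ≈ 76.22, so AQI = 76.
Sub-indices: CO→192, SO₂→105, PM10→12, O₃→43, PM2.5→71, NO₂→76. Ranked high→low: 192, 105, 76, 71, 43, 12. Second-highest sub-index = 105.

105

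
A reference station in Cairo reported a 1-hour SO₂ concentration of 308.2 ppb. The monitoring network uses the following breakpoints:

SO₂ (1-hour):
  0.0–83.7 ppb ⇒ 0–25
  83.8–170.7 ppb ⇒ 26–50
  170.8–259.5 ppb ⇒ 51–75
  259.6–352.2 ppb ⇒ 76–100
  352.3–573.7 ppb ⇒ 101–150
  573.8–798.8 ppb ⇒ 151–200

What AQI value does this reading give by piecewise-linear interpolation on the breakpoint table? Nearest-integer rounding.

89

SO₂: row 259.6–352.2 (AQI 76–100). (100−76)·(308.2−259.6)/(352.2−259.6) + 76 = 24·48.6/92.6 + 76 ≈ 88.60 → 89.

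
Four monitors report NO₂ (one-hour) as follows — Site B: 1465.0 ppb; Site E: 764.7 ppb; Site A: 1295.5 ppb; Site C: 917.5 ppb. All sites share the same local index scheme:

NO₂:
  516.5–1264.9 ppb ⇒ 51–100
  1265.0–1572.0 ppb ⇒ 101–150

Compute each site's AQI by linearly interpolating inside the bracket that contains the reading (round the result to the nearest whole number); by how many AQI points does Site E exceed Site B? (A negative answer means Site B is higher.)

Site B: 1465.0 ∈ [1265.0, 1572.0] ↔ index [101, 150].
101 + (1465.0−1265.0)·(150−101)/(1572.0−1265.0) = 101 + 200.0·49/307.0 ≈ 132.92, so AQI = 133.
Site E: 764.7 ∈ [516.5, 1264.9] ↔ index [51, 100].
51 + (764.7−516.5)·(100−51)/(1264.9−516.5) = 51 + 248.2·49/748.4 ≈ 67.25, so AQI = 67.
Site A: 1295.5 lies in 1265.0–1572.0, so I_lo=101, I_hi=150, C_lo=1265.0, C_hi=1572.0.
(150−101)/(1572.0−1265.0) × (1295.5−1265.0) + 101 = 49/307.0 × 30.5 + 101 ≈ 105.87 → 106.
Site C: row 516.5–1264.9 (AQI 51–100). (100−51)·(917.5−516.5)/(1264.9−516.5) + 51 = 49·401.0/748.4 + 51 ≈ 77.25 → 77.
AQIs: Site B=133, Site E=67, Site A=106, Site C=77. Site E (67) − Site B (133) = -66.

-66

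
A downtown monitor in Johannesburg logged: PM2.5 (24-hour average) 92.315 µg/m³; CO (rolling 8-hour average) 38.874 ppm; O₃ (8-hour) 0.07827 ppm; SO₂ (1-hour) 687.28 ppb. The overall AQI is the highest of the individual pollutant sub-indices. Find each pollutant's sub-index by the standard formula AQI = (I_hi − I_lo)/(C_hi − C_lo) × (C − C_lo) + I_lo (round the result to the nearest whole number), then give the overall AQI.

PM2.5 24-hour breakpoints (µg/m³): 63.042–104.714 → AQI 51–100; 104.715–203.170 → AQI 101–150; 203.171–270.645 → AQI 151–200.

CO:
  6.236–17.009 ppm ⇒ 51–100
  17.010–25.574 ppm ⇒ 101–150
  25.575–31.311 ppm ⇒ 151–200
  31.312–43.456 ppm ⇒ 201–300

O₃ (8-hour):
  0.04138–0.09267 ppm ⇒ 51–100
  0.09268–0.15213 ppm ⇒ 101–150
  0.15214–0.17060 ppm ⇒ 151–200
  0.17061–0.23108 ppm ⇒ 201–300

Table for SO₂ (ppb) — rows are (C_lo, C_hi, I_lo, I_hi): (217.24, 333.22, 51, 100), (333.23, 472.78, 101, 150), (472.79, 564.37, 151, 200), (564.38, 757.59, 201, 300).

264

PM2.5: row 63.042–104.714 (AQI 51–100). (100−51)·(92.315−63.042)/(104.714−63.042) + 51 = 49·29.273/41.672 + 51 ≈ 85.42 → 85.
CO: 38.874 lies in 31.312–43.456, so I_lo=201, I_hi=300, C_lo=31.312, C_hi=43.456.
(300−201)/(43.456−31.312) × (38.874−31.312) + 201 = 99/12.144 × 7.562 + 201 ≈ 262.65 → 263.
O₃: row 0.04138–0.09267 (AQI 51–100). (100−51)·(0.07827−0.04138)/(0.09267−0.04138) + 51 = 49·0.03689/0.05129 + 51 ≈ 86.24 → 86.
SO₂: row 564.38–757.59 (AQI 201–300). (300−201)·(687.28−564.38)/(757.59−564.38) + 201 = 99·122.90/193.21 + 201 ≈ 263.97 → 264.
Sub-indices: PM2.5→85, CO→263, O₃→86, SO₂→264. Overall AQI = max = 264; dominant pollutant is SO₂.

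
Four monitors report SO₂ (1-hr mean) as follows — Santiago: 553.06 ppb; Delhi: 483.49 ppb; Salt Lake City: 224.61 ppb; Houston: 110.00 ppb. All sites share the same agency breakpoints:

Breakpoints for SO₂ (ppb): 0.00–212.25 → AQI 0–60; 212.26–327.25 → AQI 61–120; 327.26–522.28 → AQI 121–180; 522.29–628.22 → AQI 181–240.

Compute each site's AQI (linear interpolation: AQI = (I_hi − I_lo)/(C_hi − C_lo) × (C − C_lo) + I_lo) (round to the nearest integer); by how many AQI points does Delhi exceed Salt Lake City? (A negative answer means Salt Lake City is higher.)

Santiago: 553.06 lies in 522.29–628.22, so I_lo=181, I_hi=240, C_lo=522.29, C_hi=628.22.
(240−181)/(628.22−522.29) × (553.06−522.29) + 181 = 59/105.93 × 30.77 + 181 ≈ 198.14 → 198.
Delhi: 483.49 ∈ [327.26, 522.28] ↔ index [121, 180].
121 + (483.49−327.26)·(180−121)/(522.28−327.26) = 121 + 156.23·59/195.02 ≈ 168.26, so AQI = 168.
Salt Lake City: row 212.26–327.25 (AQI 61–120). (120−61)·(224.61−212.26)/(327.25−212.26) + 61 = 59·12.35/114.99 + 61 ≈ 67.34 → 67.
Houston: 110.00 lies in 0.00–212.25, so I_lo=0, I_hi=60, C_lo=0.00, C_hi=212.25.
(60−0)/(212.25−0.00) × (110.00−0.00) + 0 = 60/212.25 × 110.00 + 0 ≈ 31.10 → 31.
AQIs: Santiago=198, Delhi=168, Salt Lake City=67, Houston=31. Delhi (168) − Salt Lake City (67) = 101.

101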